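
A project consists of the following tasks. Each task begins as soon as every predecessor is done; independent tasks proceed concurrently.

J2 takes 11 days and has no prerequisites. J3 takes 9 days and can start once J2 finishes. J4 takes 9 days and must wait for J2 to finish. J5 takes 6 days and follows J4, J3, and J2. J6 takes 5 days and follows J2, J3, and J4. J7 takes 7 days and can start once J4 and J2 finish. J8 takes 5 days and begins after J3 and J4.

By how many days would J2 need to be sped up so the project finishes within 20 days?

Current finish: 27 days; target: 20.
J2 is on every critical path, so each day cut from J2 cuts the finish by one (this holds down to a finish of 17).
Need 27 − 20 = 7 days off J2 → J2 becomes 4 days, finish becomes 20.

7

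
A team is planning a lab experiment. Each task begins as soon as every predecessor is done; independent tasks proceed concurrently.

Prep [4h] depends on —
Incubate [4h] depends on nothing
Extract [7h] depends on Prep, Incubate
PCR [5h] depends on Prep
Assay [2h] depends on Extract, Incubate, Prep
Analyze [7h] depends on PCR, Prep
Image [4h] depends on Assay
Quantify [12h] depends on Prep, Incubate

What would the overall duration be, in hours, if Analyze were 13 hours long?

22

Baseline: Prep→Extract→Assay→Image = 4+7+2+4 = 17 → 17 hours.
Analyze is off the critical path — its longest chain is 16 hours, giving 1 of slack.
The binding chain switches to Prep→PCR→Analyze = 4+5+13 = 22; finish 22 hours.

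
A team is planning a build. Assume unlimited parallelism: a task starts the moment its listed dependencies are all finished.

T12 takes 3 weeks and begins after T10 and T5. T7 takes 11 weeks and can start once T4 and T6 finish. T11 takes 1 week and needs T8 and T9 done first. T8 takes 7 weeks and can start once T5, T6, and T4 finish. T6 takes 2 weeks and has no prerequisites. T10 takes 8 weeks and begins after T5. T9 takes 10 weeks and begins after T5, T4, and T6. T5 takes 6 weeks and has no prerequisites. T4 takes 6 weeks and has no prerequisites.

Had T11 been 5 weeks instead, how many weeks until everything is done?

21

Baseline: T5→T9→T11 = 6+10+1 = 17 → 17 weeks.
T11 is on the critical path; changing it to 5 makes that path 21 weeks.
New critical path: T4→T9→T11 = 6+10+5 = 21 ⇒ 21 weeks.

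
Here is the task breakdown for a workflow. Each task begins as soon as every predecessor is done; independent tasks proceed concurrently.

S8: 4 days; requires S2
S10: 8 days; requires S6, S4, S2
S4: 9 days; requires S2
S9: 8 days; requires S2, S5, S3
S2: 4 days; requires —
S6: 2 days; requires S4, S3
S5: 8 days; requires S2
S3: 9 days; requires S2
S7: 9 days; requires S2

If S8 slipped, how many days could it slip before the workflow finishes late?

Critical path: S2→S3→S6→S10 = 4+9+2+8 = 23, so the finish is 23 days.
S8 finishes as early as 8 and must finish by 23.
Slack of S8 = 19 − 4 = 15 days.

15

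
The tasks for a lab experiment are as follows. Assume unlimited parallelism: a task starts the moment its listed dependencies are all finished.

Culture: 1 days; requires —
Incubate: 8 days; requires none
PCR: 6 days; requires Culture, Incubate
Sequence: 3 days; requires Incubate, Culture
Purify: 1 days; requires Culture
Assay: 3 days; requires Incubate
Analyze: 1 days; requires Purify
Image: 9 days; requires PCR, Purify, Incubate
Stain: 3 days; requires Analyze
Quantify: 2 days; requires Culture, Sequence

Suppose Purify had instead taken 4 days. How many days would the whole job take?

23

As given, the longest chain is Incubate→PCR→Image = 8+6+9 = 23, so the finish is 23 days.
The longest path through Purify is only 11 days, so Purify has float 12.
That remains the longest chain; total 23 days.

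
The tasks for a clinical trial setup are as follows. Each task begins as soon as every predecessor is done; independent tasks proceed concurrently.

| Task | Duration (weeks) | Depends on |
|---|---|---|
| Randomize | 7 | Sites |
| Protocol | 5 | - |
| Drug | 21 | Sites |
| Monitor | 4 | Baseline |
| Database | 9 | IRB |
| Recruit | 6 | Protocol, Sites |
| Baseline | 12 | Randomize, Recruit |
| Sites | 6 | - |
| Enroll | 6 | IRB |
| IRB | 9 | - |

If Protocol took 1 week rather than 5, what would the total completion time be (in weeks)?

Critical path before the change: Sites→Randomize→Baseline→Monitor = 6+7+12+4 = 29 giving 29 weeks.
Protocol has 2 weeks of float (longest path through it is 27).
That remains the longest chain; total 29 weeks.

29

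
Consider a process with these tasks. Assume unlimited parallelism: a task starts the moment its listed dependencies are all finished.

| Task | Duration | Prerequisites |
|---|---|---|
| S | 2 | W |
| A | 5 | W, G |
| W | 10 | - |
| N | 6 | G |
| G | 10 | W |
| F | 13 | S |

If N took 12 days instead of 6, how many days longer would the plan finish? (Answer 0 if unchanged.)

6

Actual critical path: W→G→N = 10+10+6 = 26 ⇒ 26 days.
N lies on that path, so at 12 days the path becomes 32 days.
That remains the longest chain; total 32 days.
Change in finish: 32 − 26 = +6 days.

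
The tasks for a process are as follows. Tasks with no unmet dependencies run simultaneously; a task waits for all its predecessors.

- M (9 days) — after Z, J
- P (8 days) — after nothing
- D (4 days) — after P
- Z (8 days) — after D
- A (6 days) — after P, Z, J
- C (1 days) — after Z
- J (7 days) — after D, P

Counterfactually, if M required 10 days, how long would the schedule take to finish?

30

Actual critical path: P→D→Z→M = 8+4+8+9 = 29 ⇒ 29 days.
M lies on that path, so at 10 days the path becomes 30 days.
That remains the longest chain; total 30 days.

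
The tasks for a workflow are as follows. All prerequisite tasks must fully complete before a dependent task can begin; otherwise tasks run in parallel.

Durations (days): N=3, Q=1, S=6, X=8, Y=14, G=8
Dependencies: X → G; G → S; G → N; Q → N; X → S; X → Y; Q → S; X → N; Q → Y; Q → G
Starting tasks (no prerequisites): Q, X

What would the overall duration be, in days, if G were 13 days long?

27

Critical path before the change: X→G→S = 8+8+6 = 22 giving 22 days.
Since G is critical, the +5 change carries straight to that chain (now 27 days).
The critical path is still X→G→S; finish is now 27 days.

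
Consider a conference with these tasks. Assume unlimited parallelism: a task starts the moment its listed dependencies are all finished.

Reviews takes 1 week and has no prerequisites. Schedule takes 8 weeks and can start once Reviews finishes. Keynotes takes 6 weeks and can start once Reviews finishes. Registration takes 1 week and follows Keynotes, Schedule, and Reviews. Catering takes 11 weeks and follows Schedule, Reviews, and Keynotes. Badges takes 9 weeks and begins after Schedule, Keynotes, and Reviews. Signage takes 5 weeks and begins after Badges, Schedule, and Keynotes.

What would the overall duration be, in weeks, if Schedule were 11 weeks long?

26

Critical path before the change: Reviews→Schedule→Badges→Signage = 1+8+9+5 = 23 giving 23 weeks.
Schedule lies on that path, so at 11 weeks the path becomes 26 weeks.
The critical path is still Reviews→Schedule→Badges→Signage; finish is now 26 weeks.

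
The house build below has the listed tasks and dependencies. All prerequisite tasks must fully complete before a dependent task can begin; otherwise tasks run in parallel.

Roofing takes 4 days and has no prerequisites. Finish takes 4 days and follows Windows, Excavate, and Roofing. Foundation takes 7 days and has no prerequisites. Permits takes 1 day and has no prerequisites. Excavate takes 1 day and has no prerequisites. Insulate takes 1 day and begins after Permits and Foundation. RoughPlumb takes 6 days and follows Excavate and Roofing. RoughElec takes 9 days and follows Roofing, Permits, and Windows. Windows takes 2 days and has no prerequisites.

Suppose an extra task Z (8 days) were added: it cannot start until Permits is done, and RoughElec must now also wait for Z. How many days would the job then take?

18

Originally the job takes 13 days.
With Z inserted, RoughElec now waits for max(Roofing, Permits, Windows, Z).
New critical path: Permits→Z→RoughElec = 1+8+9 = 18 ⇒ 18 days.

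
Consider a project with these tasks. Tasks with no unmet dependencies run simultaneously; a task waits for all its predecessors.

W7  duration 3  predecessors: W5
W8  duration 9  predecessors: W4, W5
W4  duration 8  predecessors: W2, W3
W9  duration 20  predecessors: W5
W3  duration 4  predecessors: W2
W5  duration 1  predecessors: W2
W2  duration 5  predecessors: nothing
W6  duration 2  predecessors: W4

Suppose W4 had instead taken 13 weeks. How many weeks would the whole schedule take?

31

Baseline: W2→W3→W4→W8 = 5+4+8+9 = 26 → 26 weeks.
W4 lies on that path, so at 13 weeks the path becomes 31 weeks.
No other chain overtakes it, so the finish is 31 weeks.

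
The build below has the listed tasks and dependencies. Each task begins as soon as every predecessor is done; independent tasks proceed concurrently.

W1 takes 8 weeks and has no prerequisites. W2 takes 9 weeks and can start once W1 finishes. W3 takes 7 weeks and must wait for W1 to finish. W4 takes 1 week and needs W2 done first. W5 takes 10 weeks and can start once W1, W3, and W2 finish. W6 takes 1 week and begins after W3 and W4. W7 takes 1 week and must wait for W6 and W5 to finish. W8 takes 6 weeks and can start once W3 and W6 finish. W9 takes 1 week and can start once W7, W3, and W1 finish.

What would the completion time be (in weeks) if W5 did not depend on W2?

Original critical path: W1→W2→W5→W7→W9 = 8+9+10+1+1 = 29 ⇒ 29 weeks.
Without W2→W5, W5's earliest start moves from 17 to 15.
The longest chain is now W1→W3→W5→W7→W9 = 8+7+10+1+1 = 27, so the job takes 27 weeks.

27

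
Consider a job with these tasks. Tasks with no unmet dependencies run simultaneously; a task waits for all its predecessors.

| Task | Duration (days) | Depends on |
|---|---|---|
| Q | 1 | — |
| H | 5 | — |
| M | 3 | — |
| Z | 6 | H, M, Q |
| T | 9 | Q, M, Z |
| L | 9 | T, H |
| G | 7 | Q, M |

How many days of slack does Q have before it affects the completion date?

Critical path: H→Z→T→L = 5+6+9+9 = 29, so the finish is 29 days.
Q finishes as early as 1 and must finish by 5.
Float = 29 − 25 = 4.

4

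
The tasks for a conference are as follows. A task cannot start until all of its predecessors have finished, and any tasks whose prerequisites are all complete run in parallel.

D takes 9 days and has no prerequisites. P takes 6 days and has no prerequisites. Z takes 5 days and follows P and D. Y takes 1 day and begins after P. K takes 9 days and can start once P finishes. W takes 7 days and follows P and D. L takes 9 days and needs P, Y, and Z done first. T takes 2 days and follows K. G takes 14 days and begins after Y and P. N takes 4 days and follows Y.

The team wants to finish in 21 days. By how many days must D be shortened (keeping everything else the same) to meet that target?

Current finish: 23 days; target: 21.
D is on every critical path, so each day cut from D cuts the finish by one (this holds down to a finish of 21).
Need 23 − 21 = 2 days off D → D becomes 7 days, finish becomes 21.

2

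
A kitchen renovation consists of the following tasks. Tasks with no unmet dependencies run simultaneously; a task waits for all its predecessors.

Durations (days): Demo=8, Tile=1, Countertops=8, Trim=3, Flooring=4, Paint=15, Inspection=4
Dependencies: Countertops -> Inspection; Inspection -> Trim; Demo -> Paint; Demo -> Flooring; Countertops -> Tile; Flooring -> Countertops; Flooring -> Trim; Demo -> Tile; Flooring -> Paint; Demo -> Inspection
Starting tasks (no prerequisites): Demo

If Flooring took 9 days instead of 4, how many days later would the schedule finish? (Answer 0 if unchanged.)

The binding path is Demo→Flooring→Countertops→Inspection→Trim = 8+4+8+4+3 = 27; finish at 27 days.
Flooring is on the critical path; changing it to 9 makes that path 32 days.
No other chain overtakes it, so the finish is 32 days.
Change in finish: 32 − 27 = +5 days.

5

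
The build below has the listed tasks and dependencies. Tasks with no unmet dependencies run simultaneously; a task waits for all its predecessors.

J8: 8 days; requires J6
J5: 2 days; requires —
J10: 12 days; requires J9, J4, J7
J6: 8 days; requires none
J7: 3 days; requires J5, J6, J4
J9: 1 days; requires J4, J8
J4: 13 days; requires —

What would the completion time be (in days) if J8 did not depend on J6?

Original critical path: J6→J8→J9→J10 = 8+8+1+12 = 29 ⇒ 29 days.
Without J6→J8, J8's earliest start moves from 8 to 0.
The longest chain is now J4→J7→J10 = 13+3+12 = 28, so the project takes 28 days.

28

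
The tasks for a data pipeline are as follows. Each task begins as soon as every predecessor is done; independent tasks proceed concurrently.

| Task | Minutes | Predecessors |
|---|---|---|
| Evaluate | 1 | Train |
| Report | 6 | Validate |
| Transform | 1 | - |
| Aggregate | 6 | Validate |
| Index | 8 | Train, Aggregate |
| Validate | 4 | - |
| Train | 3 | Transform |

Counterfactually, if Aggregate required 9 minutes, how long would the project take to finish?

21

Critical path before the change: Validate→Aggregate→Index = 4+6+8 = 18 giving 18 minutes.
Aggregate lies on that path, so at 9 minutes the path becomes 21 minutes.
That remains the longest chain; total 21 minutes.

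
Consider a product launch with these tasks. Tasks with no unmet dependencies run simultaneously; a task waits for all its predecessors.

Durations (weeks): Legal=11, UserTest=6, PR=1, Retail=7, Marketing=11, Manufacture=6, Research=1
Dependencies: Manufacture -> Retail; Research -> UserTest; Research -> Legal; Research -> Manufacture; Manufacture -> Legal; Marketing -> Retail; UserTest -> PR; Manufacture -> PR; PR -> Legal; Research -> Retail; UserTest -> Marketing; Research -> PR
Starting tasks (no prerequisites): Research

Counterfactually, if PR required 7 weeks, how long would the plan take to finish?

Critical path before the change: Research→UserTest→Marketing→Retail = 1+6+11+7 = 25 giving 25 weeks.
PR is off the critical path — its longest chain is 19 weeks, giving 6 of slack.
The critical path is still Research→UserTest→Marketing→Retail; finish is now 25 weeks.

25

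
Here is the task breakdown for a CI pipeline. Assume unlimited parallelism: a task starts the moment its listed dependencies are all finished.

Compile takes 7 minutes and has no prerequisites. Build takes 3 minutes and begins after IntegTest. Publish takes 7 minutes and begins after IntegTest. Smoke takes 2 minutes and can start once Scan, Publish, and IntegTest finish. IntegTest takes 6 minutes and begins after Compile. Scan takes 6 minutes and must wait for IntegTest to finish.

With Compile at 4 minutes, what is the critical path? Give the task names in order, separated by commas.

Compile, IntegTest, Publish, Smoke

Actual critical path: Compile→IntegTest→Publish→Smoke = 7+6+7+2 = 22 ⇒ 22 minutes.
Compile is on the critical path; changing it to 4 makes that path 19 minutes.
That remains the longest chain; total 19 minutes.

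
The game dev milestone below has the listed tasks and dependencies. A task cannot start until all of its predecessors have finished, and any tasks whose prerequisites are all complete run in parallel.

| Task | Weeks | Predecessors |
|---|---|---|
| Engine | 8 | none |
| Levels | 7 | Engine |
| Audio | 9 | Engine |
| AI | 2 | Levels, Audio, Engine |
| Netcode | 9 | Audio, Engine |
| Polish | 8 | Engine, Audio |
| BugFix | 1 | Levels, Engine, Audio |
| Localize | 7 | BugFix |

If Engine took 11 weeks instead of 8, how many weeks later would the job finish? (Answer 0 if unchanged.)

3

Actual critical path: Engine→Audio→Netcode = 8+9+9 = 26 ⇒ 26 weeks.
Engine is on the critical path; changing it to 11 makes that path 29 weeks.
No other chain overtakes it, so the finish is 29 weeks.
Change in finish: 29 − 26 = +3 weeks.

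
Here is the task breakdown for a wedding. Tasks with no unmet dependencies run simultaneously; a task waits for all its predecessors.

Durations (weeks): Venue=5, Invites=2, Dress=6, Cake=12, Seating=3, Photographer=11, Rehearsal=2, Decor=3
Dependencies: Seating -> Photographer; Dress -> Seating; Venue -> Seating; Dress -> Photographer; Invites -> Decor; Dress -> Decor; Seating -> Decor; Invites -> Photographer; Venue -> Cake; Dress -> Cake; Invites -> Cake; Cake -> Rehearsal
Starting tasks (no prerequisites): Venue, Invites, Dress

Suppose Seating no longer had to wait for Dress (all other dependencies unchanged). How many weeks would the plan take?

With the dependency in place, Dress→Cake→Rehearsal = 6+12+2 = 20 sets the finish at 20 weeks.
Without Dress→Seating, Seating's earliest start moves from 6 to 5.
New critical path: Dress→Cake→Rehearsal = 6+12+2 = 20 ⇒ 20 weeks.

20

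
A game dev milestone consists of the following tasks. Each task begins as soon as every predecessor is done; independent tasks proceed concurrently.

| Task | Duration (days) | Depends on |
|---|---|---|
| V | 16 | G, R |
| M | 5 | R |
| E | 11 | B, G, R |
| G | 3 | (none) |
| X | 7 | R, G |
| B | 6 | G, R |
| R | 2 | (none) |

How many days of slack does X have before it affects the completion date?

G→B→E = 3+6+11 = 20 sets the makespan at 20 days.
X finishes as early as 10 and must finish by 20.
Float = 20 − 10 = 10.

10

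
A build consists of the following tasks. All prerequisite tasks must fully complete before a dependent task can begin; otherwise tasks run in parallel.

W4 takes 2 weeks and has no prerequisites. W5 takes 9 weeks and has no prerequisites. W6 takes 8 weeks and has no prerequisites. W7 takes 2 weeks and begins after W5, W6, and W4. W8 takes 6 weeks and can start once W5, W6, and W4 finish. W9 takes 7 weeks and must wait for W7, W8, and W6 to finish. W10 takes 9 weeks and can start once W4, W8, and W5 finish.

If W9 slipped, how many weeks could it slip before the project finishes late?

2

W5→W8→W10 = 9+6+9 = 24 sets the makespan at 24 weeks.
W9 finishes as early as 22 and must finish by 24.
Float = 24 − 22 = 2.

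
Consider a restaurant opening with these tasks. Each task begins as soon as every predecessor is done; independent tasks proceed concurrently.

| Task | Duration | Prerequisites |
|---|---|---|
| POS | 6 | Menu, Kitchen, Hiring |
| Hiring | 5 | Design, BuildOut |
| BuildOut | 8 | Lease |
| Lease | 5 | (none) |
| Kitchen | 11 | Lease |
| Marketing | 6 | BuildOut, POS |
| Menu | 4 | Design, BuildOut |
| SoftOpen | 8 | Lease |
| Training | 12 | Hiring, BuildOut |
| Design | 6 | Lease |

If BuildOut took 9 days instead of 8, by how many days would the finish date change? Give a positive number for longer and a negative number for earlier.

As given, the longest chain is Lease→BuildOut→Hiring→Training = 5+8+5+12 = 30, so the finish is 30 days.
Since BuildOut is critical, the +1 change carries straight to that chain (now 31 days).
No other chain overtakes it, so the finish is 31 days.
Change in finish: 31 − 30 = +1 days.

1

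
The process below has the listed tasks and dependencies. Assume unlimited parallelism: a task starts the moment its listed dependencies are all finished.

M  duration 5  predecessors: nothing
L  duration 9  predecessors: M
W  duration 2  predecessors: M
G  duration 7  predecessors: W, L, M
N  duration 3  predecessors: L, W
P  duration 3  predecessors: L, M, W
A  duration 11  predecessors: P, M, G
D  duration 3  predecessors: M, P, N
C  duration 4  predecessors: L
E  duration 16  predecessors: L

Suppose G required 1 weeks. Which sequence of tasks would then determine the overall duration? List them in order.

Baseline: M→L→G→A = 5+9+7+11 = 32 → 32 weeks.
G is on the critical path; changing it to 1 makes that path 26 weeks.
New critical path: M→L→E = 5+9+16 = 30 ⇒ 30 weeks.

M, L, E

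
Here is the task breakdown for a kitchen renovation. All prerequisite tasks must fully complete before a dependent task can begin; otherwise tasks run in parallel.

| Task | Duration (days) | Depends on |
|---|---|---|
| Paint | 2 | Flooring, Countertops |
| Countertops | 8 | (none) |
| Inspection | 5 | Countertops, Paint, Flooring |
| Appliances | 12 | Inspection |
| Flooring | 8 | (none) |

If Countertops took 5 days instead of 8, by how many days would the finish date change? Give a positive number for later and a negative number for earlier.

Baseline: Countertops→Paint→Inspection→Appliances = 8+2+5+12 = 27 → 27 days.
Countertops lies on that path, so at 5 days the path becomes 24 days.
The binding chain switches to Flooring→Paint→Inspection→Appliances = 8+2+5+12 = 27; finish 27 days.
Change in finish: 27 − 27 = +0 days.

0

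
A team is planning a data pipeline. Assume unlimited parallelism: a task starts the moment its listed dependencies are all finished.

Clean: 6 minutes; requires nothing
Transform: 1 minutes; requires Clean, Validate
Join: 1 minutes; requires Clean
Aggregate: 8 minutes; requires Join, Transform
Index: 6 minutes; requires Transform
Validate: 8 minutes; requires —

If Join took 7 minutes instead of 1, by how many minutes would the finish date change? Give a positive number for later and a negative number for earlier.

4

As given, the longest chain is Validate→Transform→Aggregate = 8+1+8 = 17, so the finish is 17 minutes.
The longest path through Join is only 15 minutes, so Join has float 2.
The binding chain switches to Clean→Join→Aggregate = 6+7+8 = 21; finish 21 minutes.
Change in finish: 21 − 17 = +4 minutes.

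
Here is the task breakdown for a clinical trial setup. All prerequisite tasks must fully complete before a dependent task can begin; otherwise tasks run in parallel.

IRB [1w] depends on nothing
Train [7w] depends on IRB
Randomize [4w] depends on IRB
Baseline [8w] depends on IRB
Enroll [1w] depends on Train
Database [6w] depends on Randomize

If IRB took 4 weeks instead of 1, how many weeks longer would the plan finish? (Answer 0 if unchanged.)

3

As given, the longest chain is IRB→Randomize→Database = 1+4+6 = 11, so the finish is 11 weeks.
IRB lies on that path, so at 4 weeks the path becomes 14 weeks.
The critical path is still IRB→Randomize→Database; finish is now 14 weeks.
Change in finish: 14 − 11 = +3 weeks.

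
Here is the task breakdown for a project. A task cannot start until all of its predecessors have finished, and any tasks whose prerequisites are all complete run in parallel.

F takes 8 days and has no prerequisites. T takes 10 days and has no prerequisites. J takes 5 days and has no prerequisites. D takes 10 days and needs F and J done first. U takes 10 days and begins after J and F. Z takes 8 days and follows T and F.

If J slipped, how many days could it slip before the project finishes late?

3

The longest chain is F→D = 8+10 = 18; overall finish 18 days.
Longest path through J: 15 days (earliest finish 5, latest finish 8).
Float = 18 − 15 = 3.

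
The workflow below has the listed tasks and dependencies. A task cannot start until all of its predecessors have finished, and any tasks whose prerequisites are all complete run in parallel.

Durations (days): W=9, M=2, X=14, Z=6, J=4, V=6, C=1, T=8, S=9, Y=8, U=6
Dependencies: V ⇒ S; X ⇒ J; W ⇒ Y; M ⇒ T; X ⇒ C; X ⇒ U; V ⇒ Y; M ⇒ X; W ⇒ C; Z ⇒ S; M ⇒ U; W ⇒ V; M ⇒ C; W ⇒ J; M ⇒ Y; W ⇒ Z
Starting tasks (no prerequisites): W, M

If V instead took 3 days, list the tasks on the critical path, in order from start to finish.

The binding path is W→V→S = 9+6+9 = 24; finish at 24 days.
V lies on that path, so at 3 days the path becomes 21 days.
The binding chain switches to W→Z→S = 9+6+9 = 24; finish 24 days.

W, Z, S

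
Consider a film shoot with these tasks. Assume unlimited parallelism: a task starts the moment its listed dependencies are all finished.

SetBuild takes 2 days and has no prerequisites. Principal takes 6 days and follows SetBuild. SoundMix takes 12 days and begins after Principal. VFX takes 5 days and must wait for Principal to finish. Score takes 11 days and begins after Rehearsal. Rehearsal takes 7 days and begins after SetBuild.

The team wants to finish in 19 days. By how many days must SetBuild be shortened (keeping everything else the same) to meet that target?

1

Current finish: 20 days; target: 19.
SetBuild is on every critical path, so each day cut from SetBuild cuts the finish by one (this holds down to a finish of 19).
Need 20 − 19 = 1 day off SetBuild → SetBuild becomes 1 day, finish becomes 19.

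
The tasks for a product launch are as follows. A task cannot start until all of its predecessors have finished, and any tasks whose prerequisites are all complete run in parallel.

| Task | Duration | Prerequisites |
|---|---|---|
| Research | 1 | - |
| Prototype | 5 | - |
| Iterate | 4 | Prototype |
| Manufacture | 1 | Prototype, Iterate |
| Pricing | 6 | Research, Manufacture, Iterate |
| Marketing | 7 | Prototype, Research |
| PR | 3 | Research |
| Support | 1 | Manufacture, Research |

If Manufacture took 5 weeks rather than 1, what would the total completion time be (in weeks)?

Actual critical path: Prototype→Iterate→Manufacture→Pricing = 5+4+1+6 = 16 ⇒ 16 weeks.
Manufacture is on the critical path; changing it to 5 makes that path 20 weeks.
That remains the longest chain; total 20 weeks.

20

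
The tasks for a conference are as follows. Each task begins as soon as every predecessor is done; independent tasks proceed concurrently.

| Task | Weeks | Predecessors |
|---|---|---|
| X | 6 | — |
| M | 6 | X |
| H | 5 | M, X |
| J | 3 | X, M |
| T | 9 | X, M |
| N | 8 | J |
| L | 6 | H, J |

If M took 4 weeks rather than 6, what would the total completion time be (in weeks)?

Actual critical path: X→M→H→L = 6+6+5+6 = 23 ⇒ 23 weeks.
Since M is critical, the -2 change carries straight to that chain (now 21 weeks).
The critical path is still X→M→H→L; finish is now 21 weeks.

21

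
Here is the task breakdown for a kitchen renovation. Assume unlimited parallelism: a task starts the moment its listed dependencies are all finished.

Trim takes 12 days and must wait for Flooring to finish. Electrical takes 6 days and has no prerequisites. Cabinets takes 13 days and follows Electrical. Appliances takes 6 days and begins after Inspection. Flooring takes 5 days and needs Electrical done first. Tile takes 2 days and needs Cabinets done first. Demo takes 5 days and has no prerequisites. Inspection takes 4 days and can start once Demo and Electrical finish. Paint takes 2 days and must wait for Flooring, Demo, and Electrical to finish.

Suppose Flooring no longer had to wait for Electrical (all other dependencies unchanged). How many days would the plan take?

21

With the dependency in place, Electrical→Flooring→Trim = 6+5+12 = 23 sets the finish at 23 days.
Without Electrical→Flooring, Flooring's earliest start moves from 6 to 0.
The longest chain is now Electrical→Cabinets→Tile = 6+13+2 = 21, so the plan takes 21 days.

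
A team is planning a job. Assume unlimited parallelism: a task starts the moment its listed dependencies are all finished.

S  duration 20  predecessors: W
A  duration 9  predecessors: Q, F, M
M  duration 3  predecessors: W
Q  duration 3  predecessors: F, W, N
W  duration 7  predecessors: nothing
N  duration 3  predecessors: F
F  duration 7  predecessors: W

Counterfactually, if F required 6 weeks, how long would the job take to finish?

Baseline: W→F→N→Q→A = 7+7+3+3+9 = 29 → 29 weeks.
F is on the critical path; changing it to 6 makes that path 28 weeks.
That remains the longest chain; total 28 weeks.

28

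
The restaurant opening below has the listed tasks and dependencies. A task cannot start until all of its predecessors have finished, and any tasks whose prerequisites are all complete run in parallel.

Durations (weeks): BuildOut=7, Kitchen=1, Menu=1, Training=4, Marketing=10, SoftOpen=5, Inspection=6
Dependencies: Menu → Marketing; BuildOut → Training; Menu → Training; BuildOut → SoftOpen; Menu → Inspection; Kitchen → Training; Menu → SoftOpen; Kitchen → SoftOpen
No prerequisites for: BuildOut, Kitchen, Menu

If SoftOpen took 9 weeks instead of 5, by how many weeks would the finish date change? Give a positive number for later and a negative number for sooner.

4

As given, the longest chain is BuildOut→SoftOpen = 7+5 = 12, so the finish is 12 weeks.
SoftOpen lies on that path, so at 9 weeks the path becomes 16 weeks.
The critical path is still BuildOut→SoftOpen; finish is now 16 weeks.
Change in finish: 16 − 12 = +4 weeks.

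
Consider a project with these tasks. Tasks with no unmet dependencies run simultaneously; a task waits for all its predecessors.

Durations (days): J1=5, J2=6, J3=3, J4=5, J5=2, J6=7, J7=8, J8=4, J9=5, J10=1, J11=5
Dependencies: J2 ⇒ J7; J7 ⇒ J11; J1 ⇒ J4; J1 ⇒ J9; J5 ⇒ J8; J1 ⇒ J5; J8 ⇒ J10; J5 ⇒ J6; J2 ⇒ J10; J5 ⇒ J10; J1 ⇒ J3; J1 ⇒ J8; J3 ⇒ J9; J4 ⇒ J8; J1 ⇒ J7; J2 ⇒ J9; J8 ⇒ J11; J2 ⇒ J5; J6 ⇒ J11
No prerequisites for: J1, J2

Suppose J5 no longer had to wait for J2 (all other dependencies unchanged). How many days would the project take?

With the dependency in place, J2→J5→J6→J11 = 6+2+7+5 = 20 sets the finish at 20 days.
Without J2→J5, J5's earliest start moves from 6 to 5.
The longest chain is now J1→J4→J8→J11 = 5+5+4+5 = 19, so the project takes 19 days.

19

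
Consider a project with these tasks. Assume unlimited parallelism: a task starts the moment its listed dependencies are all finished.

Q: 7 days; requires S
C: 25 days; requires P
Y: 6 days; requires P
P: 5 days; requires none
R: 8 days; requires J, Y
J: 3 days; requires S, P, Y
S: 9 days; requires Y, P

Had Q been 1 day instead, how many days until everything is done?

31

Actual critical path: P→Y→S→J→R = 5+6+9+3+8 = 31 ⇒ 31 days.
Q has 4 days of float (longest path through it is 27).
That remains the longest chain; total 31 days.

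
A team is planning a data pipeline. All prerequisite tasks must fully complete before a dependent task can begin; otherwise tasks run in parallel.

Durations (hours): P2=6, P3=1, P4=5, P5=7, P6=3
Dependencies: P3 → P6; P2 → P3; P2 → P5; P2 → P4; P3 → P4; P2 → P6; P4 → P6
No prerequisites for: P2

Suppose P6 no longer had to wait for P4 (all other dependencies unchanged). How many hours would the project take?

Before: longest chain P2→P3→P4→P6 = 6+1+5+3 = 15, finish 15.
Without P4→P6, P6's earliest start moves from 12 to 7.
The longest chain is now P2→P5 = 6+7 = 13, so the project takes 13 hours.

13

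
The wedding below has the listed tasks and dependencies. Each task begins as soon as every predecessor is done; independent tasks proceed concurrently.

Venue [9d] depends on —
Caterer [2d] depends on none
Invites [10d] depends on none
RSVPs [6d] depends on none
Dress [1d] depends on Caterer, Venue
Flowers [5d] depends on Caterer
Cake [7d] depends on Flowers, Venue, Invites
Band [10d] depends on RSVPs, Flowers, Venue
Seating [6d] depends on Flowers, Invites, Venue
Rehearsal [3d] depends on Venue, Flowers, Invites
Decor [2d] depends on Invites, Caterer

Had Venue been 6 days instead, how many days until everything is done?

17

As given, the longest chain is Venue→Band = 9+10 = 19, so the finish is 19 days.
Since Venue is critical, the -3 change carries straight to that chain (now 16 days).
The binding chain switches to Caterer→Flowers→Band = 2+5+10 = 17; finish 17 days.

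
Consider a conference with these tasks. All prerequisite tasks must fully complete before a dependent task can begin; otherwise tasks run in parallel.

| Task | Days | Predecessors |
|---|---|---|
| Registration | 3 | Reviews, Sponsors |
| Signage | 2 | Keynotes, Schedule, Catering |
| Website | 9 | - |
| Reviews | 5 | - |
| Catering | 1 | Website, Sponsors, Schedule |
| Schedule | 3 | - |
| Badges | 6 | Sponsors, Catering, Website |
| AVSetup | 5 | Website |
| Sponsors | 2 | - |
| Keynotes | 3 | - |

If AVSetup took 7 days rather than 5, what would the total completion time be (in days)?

16

The binding path is Website→Catering→Badges = 9+1+6 = 16; finish at 16 days.
AVSetup is off the critical path — its longest chain is 14 days, giving 2 of slack.
No other chain overtakes it, so the finish is 16 days.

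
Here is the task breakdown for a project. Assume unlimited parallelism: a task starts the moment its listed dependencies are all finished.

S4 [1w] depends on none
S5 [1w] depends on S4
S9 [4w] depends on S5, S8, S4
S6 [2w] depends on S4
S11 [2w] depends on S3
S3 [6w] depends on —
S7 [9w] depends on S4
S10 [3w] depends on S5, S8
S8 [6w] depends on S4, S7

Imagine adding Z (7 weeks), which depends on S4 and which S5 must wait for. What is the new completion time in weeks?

20

Originally the project takes 20 weeks.
With Z inserted, S5 now waits for max(S4, Z).
New critical path: S4→S7→S8→S9 = 1+9+6+4 = 20 ⇒ 20 weeks.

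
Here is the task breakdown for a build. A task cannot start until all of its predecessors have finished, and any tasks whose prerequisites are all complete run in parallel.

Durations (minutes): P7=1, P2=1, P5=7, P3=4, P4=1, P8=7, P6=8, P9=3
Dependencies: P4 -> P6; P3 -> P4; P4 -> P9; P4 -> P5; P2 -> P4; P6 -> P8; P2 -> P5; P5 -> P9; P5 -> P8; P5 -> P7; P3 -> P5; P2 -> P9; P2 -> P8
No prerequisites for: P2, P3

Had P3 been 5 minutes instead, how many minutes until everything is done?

Baseline: P3→P4→P6→P8 = 4+1+8+7 = 20 → 20 minutes.
Since P3 is critical, the +1 change carries straight to that chain (now 21 minutes).
The critical path is still P3→P4→P6→P8; finish is now 21 minutes.

21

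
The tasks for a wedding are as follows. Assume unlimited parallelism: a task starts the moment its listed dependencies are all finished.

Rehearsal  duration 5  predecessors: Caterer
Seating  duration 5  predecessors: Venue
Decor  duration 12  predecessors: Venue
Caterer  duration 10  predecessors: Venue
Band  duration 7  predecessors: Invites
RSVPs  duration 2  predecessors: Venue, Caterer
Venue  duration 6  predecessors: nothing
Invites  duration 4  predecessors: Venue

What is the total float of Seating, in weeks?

Critical path: Venue→Caterer→Rehearsal = 6+10+5 = 21, so the finish is 21 weeks.
The longest chain containing Seating totals 11 weeks.
Float = 21 − 11 = 10.

10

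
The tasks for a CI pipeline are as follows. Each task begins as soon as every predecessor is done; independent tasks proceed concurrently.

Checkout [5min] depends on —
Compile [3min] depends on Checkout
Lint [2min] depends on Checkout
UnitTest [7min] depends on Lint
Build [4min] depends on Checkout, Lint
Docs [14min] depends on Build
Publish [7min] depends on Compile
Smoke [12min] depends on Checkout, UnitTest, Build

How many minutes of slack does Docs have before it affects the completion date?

Critical path: Checkout→Lint→UnitTest→Smoke = 5+2+7+12 = 26, so the finish is 26 minutes.
Longest path through Docs: 25 minutes (earliest finish 25, latest finish 26).
Slack of Docs = 12 − 11 = 1 minute.

1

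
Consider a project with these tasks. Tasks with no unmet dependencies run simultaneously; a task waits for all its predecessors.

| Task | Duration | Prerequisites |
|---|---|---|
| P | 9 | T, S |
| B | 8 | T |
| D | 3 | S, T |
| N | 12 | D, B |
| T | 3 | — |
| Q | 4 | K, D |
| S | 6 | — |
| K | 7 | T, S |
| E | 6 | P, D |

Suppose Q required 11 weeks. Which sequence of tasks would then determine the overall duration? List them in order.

S, K, Q

The binding path is T→B→N = 3+8+12 = 23; finish at 23 weeks.
Q is off the critical path — its longest chain is 17 weeks, giving 6 of slack.
The binding chain switches to S→K→Q = 6+7+11 = 24; finish 24 weeks.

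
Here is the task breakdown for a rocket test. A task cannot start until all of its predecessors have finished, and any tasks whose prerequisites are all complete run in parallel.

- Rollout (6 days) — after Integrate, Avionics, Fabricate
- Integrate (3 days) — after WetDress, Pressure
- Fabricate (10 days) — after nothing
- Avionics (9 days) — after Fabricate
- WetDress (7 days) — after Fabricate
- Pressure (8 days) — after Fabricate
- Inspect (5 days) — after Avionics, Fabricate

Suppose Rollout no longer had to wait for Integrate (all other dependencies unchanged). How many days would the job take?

25

Original critical path: Fabricate→Pressure→Integrate→Rollout = 10+8+3+6 = 27 ⇒ 27 days.
Without Integrate→Rollout, Rollout's earliest start moves from 21 to 19.
New critical path: Fabricate→Avionics→Rollout = 10+9+6 = 25 ⇒ 25 days.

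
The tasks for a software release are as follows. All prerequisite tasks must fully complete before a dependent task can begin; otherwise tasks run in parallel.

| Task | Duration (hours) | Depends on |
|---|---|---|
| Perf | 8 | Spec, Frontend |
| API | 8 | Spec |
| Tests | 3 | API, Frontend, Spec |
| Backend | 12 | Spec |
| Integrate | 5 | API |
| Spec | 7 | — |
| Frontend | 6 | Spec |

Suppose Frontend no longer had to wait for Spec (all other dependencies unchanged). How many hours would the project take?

Original critical path: Spec→Frontend→Perf = 7+6+8 = 21 ⇒ 21 hours.
Without Spec→Frontend, Frontend's earliest start moves from 7 to 0.
The longest chain is now Spec→API→Integrate = 7+8+5 = 20, so the project takes 20 hours.

20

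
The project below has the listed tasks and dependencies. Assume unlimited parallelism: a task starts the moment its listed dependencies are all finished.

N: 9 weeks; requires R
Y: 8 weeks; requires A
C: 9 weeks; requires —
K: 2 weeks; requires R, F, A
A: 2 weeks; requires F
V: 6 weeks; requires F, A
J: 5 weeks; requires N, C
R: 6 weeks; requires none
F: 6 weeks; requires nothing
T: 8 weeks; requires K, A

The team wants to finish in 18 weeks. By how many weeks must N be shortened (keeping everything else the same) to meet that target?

Current finish: 20 weeks; target: 18.
N is on every critical path, so each week cut from N cuts the finish by one (this holds down to a finish of 18).
Need 20 − 18 = 2 weeks off N → N becomes 7 weeks, finish becomes 18.

2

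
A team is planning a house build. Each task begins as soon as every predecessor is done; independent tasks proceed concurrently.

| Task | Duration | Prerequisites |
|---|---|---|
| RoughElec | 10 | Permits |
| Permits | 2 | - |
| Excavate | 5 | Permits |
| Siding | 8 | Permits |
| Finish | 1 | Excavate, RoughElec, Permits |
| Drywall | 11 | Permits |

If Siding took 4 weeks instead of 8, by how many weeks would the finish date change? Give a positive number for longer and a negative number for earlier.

0

Critical path before the change: Permits→RoughElec→Finish = 2+10+1 = 13 giving 13 weeks.
Siding has 3 weeks of float (longest path through it is 10).
The critical path is still Permits→RoughElec→Finish; finish is now 13 weeks.
Change in finish: 13 − 13 = +0 weeks.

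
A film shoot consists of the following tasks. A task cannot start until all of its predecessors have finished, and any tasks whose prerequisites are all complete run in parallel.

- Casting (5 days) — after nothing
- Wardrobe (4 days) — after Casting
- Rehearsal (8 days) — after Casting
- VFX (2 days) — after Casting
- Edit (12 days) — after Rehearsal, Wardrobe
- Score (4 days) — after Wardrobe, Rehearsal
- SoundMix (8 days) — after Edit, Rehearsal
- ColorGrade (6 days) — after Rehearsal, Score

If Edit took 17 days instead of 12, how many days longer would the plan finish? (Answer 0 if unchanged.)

Critical path before the change: Casting→Rehearsal→Edit→SoundMix = 5+8+12+8 = 33 giving 33 days.
Edit lies on that path, so at 17 days the path becomes 38 days.
No other chain overtakes it, so the finish is 38 days.
Change in finish: 38 − 33 = +5 days.

5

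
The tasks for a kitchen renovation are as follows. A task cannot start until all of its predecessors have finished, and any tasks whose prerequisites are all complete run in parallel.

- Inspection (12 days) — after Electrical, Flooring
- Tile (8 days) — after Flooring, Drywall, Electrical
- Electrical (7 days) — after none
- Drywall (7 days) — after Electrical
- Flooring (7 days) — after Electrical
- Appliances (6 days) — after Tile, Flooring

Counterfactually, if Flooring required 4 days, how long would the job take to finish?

The binding path is Electrical→Flooring→Tile→Appliances = 7+7+8+6 = 28; finish at 28 days.
Flooring is on the critical path; changing it to 4 makes that path 25 days.
Now Electrical→Drywall→Tile→Appliances = 7+7+8+6 = 28 is longest, so the finish becomes 28 days.

28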